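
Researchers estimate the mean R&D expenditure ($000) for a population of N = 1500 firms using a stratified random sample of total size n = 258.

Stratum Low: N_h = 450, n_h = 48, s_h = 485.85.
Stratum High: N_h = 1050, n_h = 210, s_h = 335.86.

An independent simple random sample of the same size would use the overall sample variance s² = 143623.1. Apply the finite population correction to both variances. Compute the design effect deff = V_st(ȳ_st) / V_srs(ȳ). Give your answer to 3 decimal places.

deff ≈ 1.315

V̂(ȳ_st) = Σ W_h² (1 − n_h/N_h) s_h²/n_h, with W_h = N_h/N and N = 1500:
  stratum Low: (450/1500)²·(1 − 48/450)·485.85²/48 = 395.384
  stratum High: (1050/1500)²·(1 − 210/1050)·335.86²/210 = 210.564
V_st = 605.948
V_srs = (1 − 258/1500)·143623.1/258 = 460.93
deff = V_st / V_srs = 605.948/460.93 = 1.3146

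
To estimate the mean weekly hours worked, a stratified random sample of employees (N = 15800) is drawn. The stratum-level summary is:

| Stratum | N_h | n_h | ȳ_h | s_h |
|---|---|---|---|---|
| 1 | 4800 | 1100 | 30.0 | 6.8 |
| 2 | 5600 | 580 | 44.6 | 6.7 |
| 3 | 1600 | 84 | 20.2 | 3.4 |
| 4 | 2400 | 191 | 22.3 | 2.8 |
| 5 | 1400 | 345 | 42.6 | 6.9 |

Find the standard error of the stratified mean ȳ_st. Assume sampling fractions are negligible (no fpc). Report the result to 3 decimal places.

V̂(ȳ_st) = Σ W_h² s_h²/n_h, with W_h = N_h/N and N = 15800:
  stratum 1: (4800/15800)²·6.8²/1100 = 0.00387966
  stratum 2: (5600/15800)²·6.7²/580 = 0.00972262
  stratum 3: (1600/15800)²·3.4²/84 = 0.00141125
  stratum 4: (2400/15800)²·2.8²/191 = 0.000947089
  stratum 5: (1400/15800)²·6.9²/345 = 0.00108348
V̂(ȳ_st) = 0.0170441
SE(ȳ_st) = √0.0170441 = 0.130553

SE(ȳ_st) ≈ 0.131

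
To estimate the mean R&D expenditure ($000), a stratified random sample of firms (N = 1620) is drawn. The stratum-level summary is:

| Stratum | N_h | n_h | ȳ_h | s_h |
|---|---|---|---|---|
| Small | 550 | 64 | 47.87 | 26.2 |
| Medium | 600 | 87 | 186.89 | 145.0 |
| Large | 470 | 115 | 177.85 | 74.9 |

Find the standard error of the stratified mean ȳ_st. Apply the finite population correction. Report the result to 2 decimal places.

V̂(ȳ_st) = Σ W_h² (1 − n_h/N_h) s_h²/n_h, with W_h = N_h/N and N = 1620:
  stratum Small: (550/1620)²·(1 − 64/550)·26.2²/64 = 1.09242
  stratum Medium: (600/1620)²·(1 − 87/600)·145.0²/87 = 28.3436
  stratum Large: (470/1620)²·(1 − 115/470)·74.9²/115 = 3.10143
V̂(ȳ_st) = 32.5375
SE(ȳ_st) = √32.5375 = 5.70416

SE(ȳ_st) ≈ 5.70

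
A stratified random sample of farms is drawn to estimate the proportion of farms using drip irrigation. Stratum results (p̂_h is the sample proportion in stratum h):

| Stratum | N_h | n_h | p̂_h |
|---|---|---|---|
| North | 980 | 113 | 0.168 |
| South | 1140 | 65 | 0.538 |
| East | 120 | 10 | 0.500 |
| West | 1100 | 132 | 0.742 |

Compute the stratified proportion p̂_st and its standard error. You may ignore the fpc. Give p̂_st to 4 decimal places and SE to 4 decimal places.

N = 3340; stratum weights W_h = N_h/N.
p̂_st = Σ W_h p̂_h = (980·0.168 + 1140·0.538 + 120·0.500 + 1100·0.742)/3340 = 0.49526
V̂(p̂_st) = Σ W_h² p̂_h(1−p̂_h)/(n_h−1):
  stratum North: (980/3340)²·0.168·0.832/112 = 0.000107442
  stratum South: (1140/3340)²·0.538·0.462/64 = 0.00045244
  stratum East: (120/3340)²·0.500·0.500/9 = 3.58564e-05
  stratum West: (1100/3340)²·0.742·0.258/131 = 0.000158506
V̂(p̂_st) = 0.000754244; SE = √V̂ = 0.0274635

p̂_st ≈ 0.4953, SE ≈ 0.0275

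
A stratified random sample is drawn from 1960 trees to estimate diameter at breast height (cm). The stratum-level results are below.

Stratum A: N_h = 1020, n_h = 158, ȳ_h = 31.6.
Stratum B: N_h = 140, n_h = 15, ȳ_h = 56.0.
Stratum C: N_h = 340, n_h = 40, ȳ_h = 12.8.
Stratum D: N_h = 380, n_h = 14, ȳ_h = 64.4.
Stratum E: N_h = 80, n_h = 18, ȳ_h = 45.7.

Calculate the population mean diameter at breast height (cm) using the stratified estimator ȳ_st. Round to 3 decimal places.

ȳ_st ≈ 37.016

N = Σ N_h = 1960. Stratum weights W_h = N_h/N.
ȳ_st = (1020·31.6 + 140·56.0 + 340·12.8 + 380·64.4 + 80·45.7) / 1960 = 37.01633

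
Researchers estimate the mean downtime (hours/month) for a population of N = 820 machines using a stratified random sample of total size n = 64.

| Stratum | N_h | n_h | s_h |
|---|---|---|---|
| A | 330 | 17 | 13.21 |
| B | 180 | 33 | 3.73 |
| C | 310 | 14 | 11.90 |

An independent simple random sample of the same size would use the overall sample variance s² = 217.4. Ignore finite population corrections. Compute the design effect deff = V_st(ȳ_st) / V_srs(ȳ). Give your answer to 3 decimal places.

deff ≈ 0.921

V̂(ȳ_st) = Σ W_h² s_h²/n_h, with W_h = N_h/N and N = 820:
  stratum A: (330/820)²·13.21²/17 = 1.66248
  stratum B: (180/820)²·3.73²/33 = 0.0203152
  stratum C: (310/820)²·11.90²/14 = 1.44564
V_st = 3.12844
V_srs = s²/n = 217.4/64 = 3.39688
deff = V_st / V_srs = 3.12844/3.39688 = 0.9210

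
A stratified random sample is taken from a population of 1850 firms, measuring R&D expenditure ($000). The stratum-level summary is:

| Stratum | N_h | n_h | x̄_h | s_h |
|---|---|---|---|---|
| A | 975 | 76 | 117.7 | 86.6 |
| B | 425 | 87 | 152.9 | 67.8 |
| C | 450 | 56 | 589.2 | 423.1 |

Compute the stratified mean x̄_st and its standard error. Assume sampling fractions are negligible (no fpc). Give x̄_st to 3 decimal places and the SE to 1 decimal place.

x̄_st = Σ W_h x̄_h = (975·117.7 + 425·152.9 + 450·589.2)/1850 = 240.47568
V̂(x̄_st) = Σ W_h² s_h²/n_h, with W_h = N_h/N and N = 1850:
  stratum A: (975/1850)²·86.6²/76 = 27.4087
  stratum B: (425/1850)²·67.8²/87 = 2.78852
  stratum C: (450/1850)²·423.1²/56 = 189.138
V̂(x̄_st) = 219.336
SE(x̄_st) = √219.336 = 14.81

x̄_st ≈ 240.476, SE ≈ 14.8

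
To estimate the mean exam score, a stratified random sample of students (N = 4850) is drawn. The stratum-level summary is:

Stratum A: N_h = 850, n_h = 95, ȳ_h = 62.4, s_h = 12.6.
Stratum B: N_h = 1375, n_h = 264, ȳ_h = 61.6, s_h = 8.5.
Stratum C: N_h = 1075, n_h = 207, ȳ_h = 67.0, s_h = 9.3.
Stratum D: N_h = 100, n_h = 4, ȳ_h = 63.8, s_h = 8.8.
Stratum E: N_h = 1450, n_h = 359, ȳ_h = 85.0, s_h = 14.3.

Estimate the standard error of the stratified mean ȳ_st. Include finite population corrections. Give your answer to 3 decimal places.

SE(ȳ_st) ≈ 0.355

V̂(ȳ_st) = Σ W_h² (1 − n_h/N_h) s_h²/n_h, with W_h = N_h/N and N = 4850:
  stratum A: (850/4850)²·(1 − 95/850)·12.6²/95 = 0.0455932
  stratum B: (1375/4850)²·(1 − 264/1375)·8.5²/264 = 0.0177733
  stratum C: (1075/4850)²·(1 − 207/1075)·9.3²/207 = 0.0165745
  stratum D: (100/4850)²·(1 − 4/100)·8.8²/4 = 0.0079012
  stratum E: (1450/4850)²·(1 − 359/1450)·14.3²/359 = 0.0383078
V̂(ȳ_st) = 0.12615
SE(ȳ_st) = √0.12615 = 0.355176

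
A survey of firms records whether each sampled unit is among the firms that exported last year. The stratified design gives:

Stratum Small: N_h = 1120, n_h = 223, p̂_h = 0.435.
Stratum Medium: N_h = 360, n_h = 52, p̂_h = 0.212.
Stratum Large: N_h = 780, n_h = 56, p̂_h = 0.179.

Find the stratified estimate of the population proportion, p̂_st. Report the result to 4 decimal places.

N = 2260; stratum weights W_h = N_h/N.
p̂_st = Σ W_h p̂_h = (1120·0.435 + 360·0.212 + 780·0.179)/2260 = 0.31112

p̂_st ≈ 0.3111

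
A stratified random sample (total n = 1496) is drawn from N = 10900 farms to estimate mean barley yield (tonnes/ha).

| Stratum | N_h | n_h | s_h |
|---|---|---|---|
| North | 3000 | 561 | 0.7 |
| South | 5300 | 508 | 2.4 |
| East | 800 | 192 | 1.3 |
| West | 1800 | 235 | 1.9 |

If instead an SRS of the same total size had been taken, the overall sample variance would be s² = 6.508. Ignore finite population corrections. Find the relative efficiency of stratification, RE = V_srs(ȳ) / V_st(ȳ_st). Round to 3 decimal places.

V̂(ȳ_st) = Σ W_h² s_h²/n_h, with W_h = N_h/N and N = 10900:
  stratum North: (3000/10900)²·0.7²/561 = 6.61641e-05
  stratum South: (5300/10900)²·2.4²/508 = 0.00268076
  stratum East: (800/10900)²·1.3²/192 = 4.74146e-05
  stratum West: (1800/10900)²·1.9²/235 = 0.00041892
V_st = 0.00321326
V_srs = s²/n = 6.508/1496 = 0.00435027
Relative efficiency = V_srs / V_st = 0.00435027/0.00321326 = 1.3539

RE ≈ 1.354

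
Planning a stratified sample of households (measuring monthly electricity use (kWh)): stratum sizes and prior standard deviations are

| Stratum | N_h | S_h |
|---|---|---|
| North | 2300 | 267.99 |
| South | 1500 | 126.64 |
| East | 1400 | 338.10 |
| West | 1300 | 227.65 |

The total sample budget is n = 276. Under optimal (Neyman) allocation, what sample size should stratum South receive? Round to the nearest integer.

33

Neyman allocation: n_h = n · N_h S_h / Σ N_i S_i, with n = 276.
  stratum North: N_h·S_h = 2300·267.99 = 616377.00
  stratum South: N_h·S_h = 1500·126.64 = 189960.00
  stratum East: N_h·S_h = 1400·338.10 = 473340.00
  stratum West: N_h·S_h = 1300·227.65 = 295945.00
Σ N_h S_h = 1575622.00
n for stratum South = 276·189960.00/1575622.00 = 33.275 → 33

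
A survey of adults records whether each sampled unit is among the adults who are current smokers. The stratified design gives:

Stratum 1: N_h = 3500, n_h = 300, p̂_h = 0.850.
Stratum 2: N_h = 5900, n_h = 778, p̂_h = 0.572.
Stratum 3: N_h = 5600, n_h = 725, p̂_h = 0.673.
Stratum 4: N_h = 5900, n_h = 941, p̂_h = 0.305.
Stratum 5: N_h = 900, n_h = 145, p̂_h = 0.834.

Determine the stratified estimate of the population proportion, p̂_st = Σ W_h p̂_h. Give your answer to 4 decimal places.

N = 21800; stratum weights W_h = N_h/N.
p̂_st = Σ W_h p̂_h = (3500·0.850 + 5900·0.572 + 5600·0.673 + 5900·0.305 + 900·0.834)/21800 = 0.58113

p̂_st ≈ 0.5811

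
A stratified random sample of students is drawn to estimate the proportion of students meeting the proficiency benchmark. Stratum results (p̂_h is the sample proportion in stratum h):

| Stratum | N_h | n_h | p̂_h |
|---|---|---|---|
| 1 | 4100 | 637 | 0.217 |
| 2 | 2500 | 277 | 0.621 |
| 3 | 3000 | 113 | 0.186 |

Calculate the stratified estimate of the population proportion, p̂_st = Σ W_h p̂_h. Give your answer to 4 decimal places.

N = 9600; stratum weights W_h = N_h/N.
p̂_st = Σ W_h p̂_h = (4100·0.217 + 2500·0.621 + 3000·0.186)/9600 = 0.31252

p̂_st ≈ 0.3125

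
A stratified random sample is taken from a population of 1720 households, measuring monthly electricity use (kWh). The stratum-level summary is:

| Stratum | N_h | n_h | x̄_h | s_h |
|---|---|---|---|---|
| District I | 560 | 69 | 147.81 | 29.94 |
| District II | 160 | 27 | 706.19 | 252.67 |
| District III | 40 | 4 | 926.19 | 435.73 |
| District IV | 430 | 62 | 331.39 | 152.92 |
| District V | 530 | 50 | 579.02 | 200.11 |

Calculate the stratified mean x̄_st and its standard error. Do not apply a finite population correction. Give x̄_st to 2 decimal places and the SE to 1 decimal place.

x̄_st ≈ 396.62, SE ≈ 12.1

x̄_st = Σ W_h x̄_h = (560·147.81 + 160·706.19 + 40·926.19 + 430·331.39 + 530·579.02)/1720 = 396.62203
V̂(x̄_st) = Σ W_h² s_h²/n_h, with W_h = N_h/N and N = 1720:
  stratum District I: (560/1720)²·29.94²/69 = 1.37713
  stratum District II: (160/1720)²·252.67²/27 = 20.461
  stratum District III: (40/1720)²·435.73²/4 = 25.6707
  stratum District IV: (430/1720)²·152.92²/62 = 23.5731
  stratum District V: (530/1720)²·200.11²/50 = 76.0436
V̂(x̄_st) = 147.126
SE(x̄_st) = √147.126 = 12.1295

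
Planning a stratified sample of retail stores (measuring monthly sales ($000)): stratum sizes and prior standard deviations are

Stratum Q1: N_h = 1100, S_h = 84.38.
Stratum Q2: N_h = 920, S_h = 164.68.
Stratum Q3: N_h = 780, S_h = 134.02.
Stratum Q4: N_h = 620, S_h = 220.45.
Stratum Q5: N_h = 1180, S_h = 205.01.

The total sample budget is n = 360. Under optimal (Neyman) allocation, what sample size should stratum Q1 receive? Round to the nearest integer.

46

Neyman allocation: n_h = n · N_h S_h / Σ N_i S_i, with n = 360.
  stratum Q1: N_h·S_h = 1100·84.38 = 92818.00
  stratum Q2: N_h·S_h = 920·164.68 = 151505.60
  stratum Q3: N_h·S_h = 780·134.02 = 104535.60
  stratum Q4: N_h·S_h = 620·220.45 = 136679.00
  stratum Q5: N_h·S_h = 1180·205.01 = 241911.80
Σ N_h S_h = 727450.00
n for stratum Q1 = 360·92818.00/727450.00 = 45.934 → 46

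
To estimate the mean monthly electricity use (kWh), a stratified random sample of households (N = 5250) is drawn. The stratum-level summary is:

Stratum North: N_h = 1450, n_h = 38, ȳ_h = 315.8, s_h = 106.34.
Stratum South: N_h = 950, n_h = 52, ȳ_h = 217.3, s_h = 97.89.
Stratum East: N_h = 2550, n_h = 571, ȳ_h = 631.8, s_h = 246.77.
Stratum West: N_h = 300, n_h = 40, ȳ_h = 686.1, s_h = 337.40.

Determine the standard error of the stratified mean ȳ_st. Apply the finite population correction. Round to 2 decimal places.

V̂(ȳ_st) = Σ W_h² (1 − n_h/N_h) s_h²/n_h, with W_h = N_h/N and N = 5250:
  stratum North: (1450/5250)²·(1 − 38/1450)·106.34²/38 = 22.1052
  stratum South: (950/5250)²·(1 − 52/950)·97.89²/52 = 5.70367
  stratum East: (2550/5250)²·(1 − 571/2550)·246.77²/571 = 19.5261
  stratum West: (300/5250)²·(1 − 40/300)·337.40²/40 = 8.0539
V̂(ȳ_st) = 55.3889
SE(ȳ_st) = √55.3889 = 7.44237

SE(ȳ_st) ≈ 7.44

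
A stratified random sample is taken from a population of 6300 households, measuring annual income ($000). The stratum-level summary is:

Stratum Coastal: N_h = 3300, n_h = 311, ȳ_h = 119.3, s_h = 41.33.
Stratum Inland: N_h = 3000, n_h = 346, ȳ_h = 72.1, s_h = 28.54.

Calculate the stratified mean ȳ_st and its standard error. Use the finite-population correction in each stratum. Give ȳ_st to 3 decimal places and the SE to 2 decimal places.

ȳ_st ≈ 96.824, SE ≈ 1.36

ȳ_st = Σ W_h ȳ_h = (3300·119.3 + 3000·72.1)/6300 = 96.82381
V̂(ȳ_st) = Σ W_h² (1 − n_h/N_h) s_h²/n_h, with W_h = N_h/N and N = 6300:
  stratum Coastal: (3300/6300)²·(1 − 311/3300)·41.33²/311 = 1.36499
  stratum Inland: (3000/6300)²·(1 − 346/3000)·28.54²/346 = 0.472251
V̂(ȳ_st) = 1.83724
SE(ȳ_st) = √1.83724 = 1.35545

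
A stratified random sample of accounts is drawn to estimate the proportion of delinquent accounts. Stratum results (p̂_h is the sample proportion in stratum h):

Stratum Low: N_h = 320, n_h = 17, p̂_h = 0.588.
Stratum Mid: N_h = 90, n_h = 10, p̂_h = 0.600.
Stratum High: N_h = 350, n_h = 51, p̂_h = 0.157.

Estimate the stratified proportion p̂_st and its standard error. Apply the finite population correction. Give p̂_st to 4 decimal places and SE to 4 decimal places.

p̂_st ≈ 0.3909, SE ≈ 0.0579

N = 760; stratum weights W_h = N_h/N.
p̂_st = Σ W_h p̂_h = (320·0.588 + 90·0.600 + 350·0.157)/760 = 0.39093
V̂(p̂_st) = Σ W_h² (1 − n_h/N_h) p̂_h(1−p̂_h)/(n_h−1):
  stratum Low: (320/760)²·(1 − 17/320)·0.588·0.412/16 = 0.00254167
  stratum Mid: (90/760)²·(1 − 10/90)·0.600·0.400/9 = 0.00033241
  stratum High: (350/760)²·(1 − 51/350)·0.157·0.843/50 = 0.000479589
V̂(p̂_st) = 0.00335367; SE = √V̂ = 0.0579109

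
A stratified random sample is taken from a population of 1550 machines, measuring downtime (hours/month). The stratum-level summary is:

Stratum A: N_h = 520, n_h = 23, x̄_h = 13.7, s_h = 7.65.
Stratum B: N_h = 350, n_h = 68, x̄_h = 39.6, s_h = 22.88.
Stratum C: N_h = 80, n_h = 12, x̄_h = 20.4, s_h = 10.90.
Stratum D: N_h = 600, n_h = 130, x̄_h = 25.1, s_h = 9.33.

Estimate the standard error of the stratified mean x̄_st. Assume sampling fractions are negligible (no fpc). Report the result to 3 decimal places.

V̂(x̄_st) = Σ W_h² s_h²/n_h, with W_h = N_h/N and N = 1550:
  stratum A: (520/1550)²·7.65²/23 = 0.286377
  stratum B: (350/1550)²·22.88²/68 = 0.392533
  stratum C: (80/1550)²·10.90²/12 = 0.0263747
  stratum D: (600/1550)²·9.33²/130 = 0.100337
V̂(x̄_st) = 0.805621
SE(x̄_st) = √0.805621 = 0.897564

SE(x̄_st) ≈ 0.898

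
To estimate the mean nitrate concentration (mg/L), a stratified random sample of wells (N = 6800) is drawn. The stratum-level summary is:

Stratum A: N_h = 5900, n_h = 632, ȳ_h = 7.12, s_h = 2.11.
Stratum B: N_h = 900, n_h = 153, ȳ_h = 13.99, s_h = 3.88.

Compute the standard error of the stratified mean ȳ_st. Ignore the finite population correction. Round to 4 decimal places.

SE(ȳ_st) ≈ 0.0838

V̂(ȳ_st) = Σ W_h² s_h²/n_h, with W_h = N_h/N and N = 6800:
  stratum A: (5900/6800)²·2.11²/632 = 0.00530315
  stratum B: (900/6800)²·3.88²/153 = 0.00172361
V̂(ȳ_st) = 0.00702676
SE(ȳ_st) = √0.00702676 = 0.0838258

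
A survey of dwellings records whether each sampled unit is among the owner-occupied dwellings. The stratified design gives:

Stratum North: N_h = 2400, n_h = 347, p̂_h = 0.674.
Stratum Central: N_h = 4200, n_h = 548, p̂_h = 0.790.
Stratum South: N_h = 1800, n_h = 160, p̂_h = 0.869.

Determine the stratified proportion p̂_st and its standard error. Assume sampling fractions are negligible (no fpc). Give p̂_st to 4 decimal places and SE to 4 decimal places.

N = 8400; stratum weights W_h = N_h/N.
p̂_st = Σ W_h p̂_h = (2400·0.674 + 4200·0.790 + 1800·0.869)/8400 = 0.77379
V̂(p̂_st) = Σ W_h² p̂_h(1−p̂_h)/(n_h−1):
  stratum North: (2400/8400)²·0.674·0.326/346 = 5.184e-05
  stratum Central: (4200/8400)²·0.790·0.210/547 = 7.58227e-05
  stratum South: (1800/8400)²·0.869·0.131/159 = 3.28761e-05
V̂(p̂_st) = 0.000160539; SE = √V̂ = 0.0126704

p̂_st ≈ 0.7738, SE ≈ 0.0127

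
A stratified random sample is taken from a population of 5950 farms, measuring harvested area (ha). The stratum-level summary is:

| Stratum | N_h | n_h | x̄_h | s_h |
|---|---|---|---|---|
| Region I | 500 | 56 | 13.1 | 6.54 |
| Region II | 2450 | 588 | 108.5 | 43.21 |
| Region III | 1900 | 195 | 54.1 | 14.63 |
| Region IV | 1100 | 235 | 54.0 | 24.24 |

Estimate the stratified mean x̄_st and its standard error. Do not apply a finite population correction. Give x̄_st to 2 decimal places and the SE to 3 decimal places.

x̄_st ≈ 73.04, SE ≈ 0.861

x̄_st = Σ W_h x̄_h = (500·13.1 + 2450·108.5 + 1900·54.1 + 1100·54.0)/5950 = 73.03613
V̂(x̄_st) = Σ W_h² s_h²/n_h, with W_h = N_h/N and N = 5950:
  stratum Region I: (500/5950)²·6.54²/56 = 0.00539354
  stratum Region II: (2450/5950)²·43.21²/588 = 0.538381
  stratum Region III: (1900/5950)²·14.63²/195 = 0.111925
  stratum Region IV: (1100/5950)²·24.24²/235 = 0.0854572
V̂(x̄_st) = 0.741156
SE(x̄_st) = √0.741156 = 0.860904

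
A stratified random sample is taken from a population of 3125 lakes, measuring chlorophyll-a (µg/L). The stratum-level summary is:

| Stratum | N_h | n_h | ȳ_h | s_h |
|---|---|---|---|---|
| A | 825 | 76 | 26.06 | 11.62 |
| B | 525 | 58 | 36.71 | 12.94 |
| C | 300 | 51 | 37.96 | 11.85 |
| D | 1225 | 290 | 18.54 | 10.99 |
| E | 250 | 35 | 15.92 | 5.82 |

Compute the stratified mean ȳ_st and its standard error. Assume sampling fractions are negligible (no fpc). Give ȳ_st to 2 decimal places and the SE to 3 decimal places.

ȳ_st ≈ 25.23, SE ≈ 0.549

ȳ_st = Σ W_h ȳ_h = (825·26.06 + 525·36.71 + 300·37.96 + 1225·18.54 + 250·15.92)/3125 = 25.23256
V̂(ȳ_st) = Σ W_h² s_h²/n_h, with W_h = N_h/N and N = 3125:
  stratum A: (825/3125)²·11.62²/76 = 0.123824
  stratum B: (525/3125)²·12.94²/58 = 0.0814815
  stratum C: (300/3125)²·11.85²/51 = 0.0253752
  stratum D: (1225/3125)²·10.99²/290 = 0.0639985
  stratum E: (250/3125)²·5.82²/35 = 0.00619381
V̂(ȳ_st) = 0.300873
SE(ȳ_st) = √0.300873 = 0.548519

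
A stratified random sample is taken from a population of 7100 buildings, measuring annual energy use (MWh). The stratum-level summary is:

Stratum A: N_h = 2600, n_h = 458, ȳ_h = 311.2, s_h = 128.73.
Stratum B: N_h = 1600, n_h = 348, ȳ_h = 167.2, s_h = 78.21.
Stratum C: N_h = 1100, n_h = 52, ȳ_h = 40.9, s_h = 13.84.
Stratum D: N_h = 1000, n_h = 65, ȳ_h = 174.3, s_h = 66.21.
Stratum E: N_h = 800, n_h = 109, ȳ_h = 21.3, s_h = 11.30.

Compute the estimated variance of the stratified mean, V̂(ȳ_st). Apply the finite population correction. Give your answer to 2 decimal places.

V̂(ȳ_st) = Σ W_h² (1 − n_h/N_h) s_h²/n_h, with W_h = N_h/N and N = 7100:
  stratum A: (2600/7100)²·(1 − 458/2600)·128.73²/458 = 3.99733
  stratum B: (1600/7100)²·(1 − 348/1600)·78.21²/348 = 0.698478
  stratum C: (1100/7100)²·(1 − 52/1100)·13.84²/52 = 0.0842376
  stratum D: (1000/7100)²·(1 − 65/1000)·66.21²/65 = 1.25092
  stratum E: (800/7100)²·(1 − 109/800)·11.30²/109 = 0.0128464
V̂(ȳ_st) = 6.04381

V̂(ȳ_st) ≈ 6.04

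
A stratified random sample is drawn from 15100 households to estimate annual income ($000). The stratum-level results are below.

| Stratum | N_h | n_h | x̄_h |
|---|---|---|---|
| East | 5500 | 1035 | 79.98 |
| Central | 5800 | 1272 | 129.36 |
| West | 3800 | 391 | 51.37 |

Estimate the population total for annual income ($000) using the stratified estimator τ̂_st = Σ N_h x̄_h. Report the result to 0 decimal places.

τ̂_st = Σ N_h x̄_h = 5500·79.98 + 5800·129.36 + 3800·51.37 = 1385384

τ̂_st ≈ 1385384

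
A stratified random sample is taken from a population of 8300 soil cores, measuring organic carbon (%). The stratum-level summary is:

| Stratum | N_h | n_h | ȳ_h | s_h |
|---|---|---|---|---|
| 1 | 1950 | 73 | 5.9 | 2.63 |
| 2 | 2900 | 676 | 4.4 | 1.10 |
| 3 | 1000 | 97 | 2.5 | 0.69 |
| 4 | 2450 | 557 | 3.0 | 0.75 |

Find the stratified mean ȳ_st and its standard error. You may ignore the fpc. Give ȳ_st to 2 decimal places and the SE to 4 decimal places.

ȳ_st = Σ W_h ȳ_h = (1950·5.9 + 2900·4.4 + 1000·2.5 + 2450·3.0)/8300 = 4.11024
V̂(ȳ_st) = Σ W_h² s_h²/n_h, with W_h = N_h/N and N = 8300:
  stratum 1: (1950/8300)²·2.63²/73 = 0.00523
  stratum 2: (2900/8300)²·1.10²/676 = 0.000218514
  stratum 3: (1000/8300)²·0.69²/97 = 7.12476e-05
  stratum 4: (2450/8300)²·0.75²/557 = 8.7992e-05
V̂(ȳ_st) = 0.00560775
SE(ȳ_st) = √0.00560775 = 0.0748849

ȳ_st ≈ 4.11, SE ≈ 0.0749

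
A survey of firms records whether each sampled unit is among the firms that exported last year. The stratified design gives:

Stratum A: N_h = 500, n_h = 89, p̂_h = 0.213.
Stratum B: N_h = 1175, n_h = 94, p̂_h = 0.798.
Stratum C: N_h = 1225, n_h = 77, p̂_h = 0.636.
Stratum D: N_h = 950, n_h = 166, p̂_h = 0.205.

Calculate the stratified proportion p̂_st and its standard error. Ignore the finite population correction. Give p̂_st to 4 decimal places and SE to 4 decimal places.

p̂_st ≈ 0.5242, SE ≈ 0.0237

N = 3850; stratum weights W_h = N_h/N.
p̂_st = Σ W_h p̂_h = (500·0.213 + 1175·0.798 + 1225·0.636 + 950·0.205)/3850 = 0.52416
V̂(p̂_st) = Σ W_h² p̂_h(1−p̂_h)/(n_h−1):
  stratum A: (500/3850)²·0.213·0.787/88 = 3.21285e-05
  stratum B: (1175/3850)²·0.798·0.202/93 = 0.000161445
  stratum C: (1225/3850)²·0.636·0.364/76 = 0.000308387
  stratum D: (950/3850)²·0.205·0.795/165 = 6.01399e-05
V̂(p̂_st) = 0.0005621; SE = √V̂ = 0.0237087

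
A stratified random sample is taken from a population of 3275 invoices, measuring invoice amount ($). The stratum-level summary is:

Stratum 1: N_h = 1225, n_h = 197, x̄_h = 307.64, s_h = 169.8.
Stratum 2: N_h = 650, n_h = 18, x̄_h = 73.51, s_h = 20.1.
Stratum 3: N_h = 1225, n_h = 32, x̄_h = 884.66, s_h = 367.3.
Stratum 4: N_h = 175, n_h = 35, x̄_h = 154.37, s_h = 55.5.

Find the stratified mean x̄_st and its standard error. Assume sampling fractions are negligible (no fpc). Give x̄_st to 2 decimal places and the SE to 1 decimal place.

x̄_st = Σ W_h x̄_h = (1225·307.64 + 650·73.51 + 1225·884.66 + 175·154.37)/3275 = 468.81336
V̂(x̄_st) = Σ W_h² s_h²/n_h, with W_h = N_h/N and N = 3275:
  stratum 1: (1225/3275)²·169.8²/197 = 20.4766
  stratum 2: (650/3275)²·20.1²/18 = 0.884145
  stratum 3: (1225/3275)²·367.3²/32 = 589.85
  stratum 4: (175/3275)²·55.5²/35 = 0.251288
V̂(x̄_st) = 611.462
SE(x̄_st) = √611.462 = 24.7278

x̄_st ≈ 468.81, SE ≈ 24.7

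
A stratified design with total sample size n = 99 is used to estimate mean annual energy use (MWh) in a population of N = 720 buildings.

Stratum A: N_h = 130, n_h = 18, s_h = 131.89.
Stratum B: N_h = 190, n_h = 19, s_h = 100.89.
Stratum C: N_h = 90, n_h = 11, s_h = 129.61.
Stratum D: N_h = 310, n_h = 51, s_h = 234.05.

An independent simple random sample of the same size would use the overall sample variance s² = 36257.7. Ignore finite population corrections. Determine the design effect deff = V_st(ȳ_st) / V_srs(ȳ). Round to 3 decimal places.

deff ≈ 0.797

V̂(ȳ_st) = Σ W_h² s_h²/n_h, with W_h = N_h/N and N = 720:
  stratum A: (130/720)²·131.89²/18 = 31.5045
  stratum B: (190/720)²·100.89²/19 = 37.3065
  stratum C: (90/720)²·129.61²/11 = 23.8619
  stratum D: (310/720)²·234.05²/51 = 199.116
V_st = 291.789
V_srs = s²/n = 36257.7/99 = 366.239
deff = V_st / V_srs = 291.789/366.239 = 0.7967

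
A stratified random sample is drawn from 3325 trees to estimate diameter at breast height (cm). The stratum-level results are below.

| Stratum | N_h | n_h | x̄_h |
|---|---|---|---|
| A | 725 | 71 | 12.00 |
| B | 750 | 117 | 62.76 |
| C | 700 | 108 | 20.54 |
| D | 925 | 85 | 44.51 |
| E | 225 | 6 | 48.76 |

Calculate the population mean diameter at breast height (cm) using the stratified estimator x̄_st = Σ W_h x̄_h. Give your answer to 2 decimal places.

N = Σ N_h = 3325. Stratum weights W_h = N_h/N.
x̄_st = (725·12.00 + 750·62.76 + 700·20.54 + 925·44.51 + 225·48.76) / 3325 = 36.7792

x̄_st ≈ 36.78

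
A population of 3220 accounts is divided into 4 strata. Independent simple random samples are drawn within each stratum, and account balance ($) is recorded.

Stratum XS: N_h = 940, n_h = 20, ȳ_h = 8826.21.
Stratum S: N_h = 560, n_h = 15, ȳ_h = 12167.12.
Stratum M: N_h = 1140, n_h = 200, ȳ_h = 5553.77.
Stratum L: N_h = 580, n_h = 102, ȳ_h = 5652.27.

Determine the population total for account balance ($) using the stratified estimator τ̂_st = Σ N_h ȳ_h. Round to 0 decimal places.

τ̂_st ≈ 24719839

τ̂_st = Σ N_h ȳ_h = 940·8826.21 + 560·12167.12 + 1140·5553.77 + 580·5652.27 = 24719839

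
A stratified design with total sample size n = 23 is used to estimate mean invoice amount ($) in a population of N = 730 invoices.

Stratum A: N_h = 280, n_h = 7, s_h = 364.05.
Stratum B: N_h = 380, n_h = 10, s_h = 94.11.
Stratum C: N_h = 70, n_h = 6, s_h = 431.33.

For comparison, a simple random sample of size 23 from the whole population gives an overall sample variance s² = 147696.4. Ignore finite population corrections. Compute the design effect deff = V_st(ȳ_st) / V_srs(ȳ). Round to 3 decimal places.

deff ≈ 0.516

V̂(ȳ_st) = Σ W_h² s_h²/n_h, with W_h = N_h/N and N = 730:
  stratum A: (280/730)²·364.05²/7 = 2785.44
  stratum B: (380/730)²·94.11²/10 = 239.99
  stratum C: (70/730)²·431.33²/6 = 285.114
V_st = 3310.55
V_srs = s²/n = 147696.4/23 = 6421.58
deff = V_st / V_srs = 3310.55/6421.58 = 0.5155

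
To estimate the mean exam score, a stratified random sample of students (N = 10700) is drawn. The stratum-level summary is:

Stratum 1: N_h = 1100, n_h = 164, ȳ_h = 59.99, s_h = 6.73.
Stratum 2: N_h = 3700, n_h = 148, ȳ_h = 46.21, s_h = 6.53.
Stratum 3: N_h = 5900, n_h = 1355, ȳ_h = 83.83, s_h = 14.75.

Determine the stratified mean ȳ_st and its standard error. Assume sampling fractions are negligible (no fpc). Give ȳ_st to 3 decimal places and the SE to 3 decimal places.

ȳ_st = Σ W_h ȳ_h = (1100·59.99 + 3700·46.21 + 5900·83.83)/10700 = 68.37037
V̂(ȳ_st) = Σ W_h² s_h²/n_h, with W_h = N_h/N and N = 10700:
  stratum 1: (1100/10700)²·6.73²/164 = 0.0029188
  stratum 2: (3700/10700)²·6.53²/148 = 0.0344509
  stratum 3: (5900/10700)²·14.75²/1355 = 0.0488181
V̂(ȳ_st) = 0.0861878
SE(ȳ_st) = √0.0861878 = 0.293578

ȳ_st ≈ 68.370, SE ≈ 0.294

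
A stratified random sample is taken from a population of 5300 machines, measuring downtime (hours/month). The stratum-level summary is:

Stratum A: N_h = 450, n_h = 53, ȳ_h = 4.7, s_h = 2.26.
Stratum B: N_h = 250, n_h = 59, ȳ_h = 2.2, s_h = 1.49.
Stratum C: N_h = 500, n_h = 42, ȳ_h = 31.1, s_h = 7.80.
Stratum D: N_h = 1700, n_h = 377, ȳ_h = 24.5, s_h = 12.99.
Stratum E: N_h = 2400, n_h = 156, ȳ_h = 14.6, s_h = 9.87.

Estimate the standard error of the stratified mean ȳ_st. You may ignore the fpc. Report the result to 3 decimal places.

V̂(ȳ_st) = Σ W_h² s_h²/n_h, with W_h = N_h/N and N = 5300:
  stratum A: (450/5300)²·2.26²/53 = 0.000694727
  stratum B: (250/5300)²·1.49²/59 = 8.37238e-05
  stratum C: (500/5300)²·7.80²/42 = 0.0128922
  stratum D: (1700/5300)²·12.99²/377 = 0.0460493
  stratum E: (2400/5300)²·9.87²/156 = 0.12805
V̂(ȳ_st) = 0.18777
SE(ȳ_st) = √0.18777 = 0.433325

SE(ȳ_st) ≈ 0.433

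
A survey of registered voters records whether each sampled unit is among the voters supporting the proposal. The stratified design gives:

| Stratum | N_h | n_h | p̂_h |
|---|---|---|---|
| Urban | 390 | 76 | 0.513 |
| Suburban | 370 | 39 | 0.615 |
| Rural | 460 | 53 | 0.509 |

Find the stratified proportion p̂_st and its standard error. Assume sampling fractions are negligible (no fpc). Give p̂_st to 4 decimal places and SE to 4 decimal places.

p̂_st ≈ 0.5424, SE ≈ 0.0400

N = 1220; stratum weights W_h = N_h/N.
p̂_st = Σ W_h p̂_h = (390·0.513 + 370·0.615 + 460·0.509)/1220 = 0.54243
V̂(p̂_st) = Σ W_h² p̂_h(1−p̂_h)/(n_h−1):
  stratum Urban: (390/1220)²·0.513·0.487/75 = 0.000340404
  stratum Suburban: (370/1220)²·0.615·0.385/38 = 0.000573107
  stratum Rural: (460/1220)²·0.509·0.491/52 = 0.000683269
V̂(p̂_st) = 0.00159678; SE = √V̂ = 0.0399597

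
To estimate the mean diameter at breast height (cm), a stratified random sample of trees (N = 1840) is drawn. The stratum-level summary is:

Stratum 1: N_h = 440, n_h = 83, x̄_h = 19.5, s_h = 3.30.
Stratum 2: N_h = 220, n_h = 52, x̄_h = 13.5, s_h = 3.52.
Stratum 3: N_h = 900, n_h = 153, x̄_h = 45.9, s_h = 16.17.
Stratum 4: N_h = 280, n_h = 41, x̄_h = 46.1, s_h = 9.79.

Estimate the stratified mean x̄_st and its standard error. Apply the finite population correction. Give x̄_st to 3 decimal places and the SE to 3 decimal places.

x̄_st ≈ 35.743, SE ≈ 0.628

x̄_st = Σ W_h x̄_h = (440·19.5 + 220·13.5 + 900·45.9 + 280·46.1)/1840 = 35.74348
V̂(x̄_st) = Σ W_h² (1 − n_h/N_h) s_h²/n_h, with W_h = N_h/N and N = 1840:
  stratum 1: (440/1840)²·(1 − 83/440)·3.30²/83 = 0.00608744
  stratum 2: (220/1840)²·(1 − 52/220)·3.52²/52 = 0.00260123
  stratum 3: (900/1840)²·(1 − 153/900)·16.17²/153 = 0.339356
  stratum 4: (280/1840)²·(1 − 41/280)·9.79²/41 = 0.0462064
V̂(x̄_st) = 0.394251
SE(x̄_st) = √0.394251 = 0.627894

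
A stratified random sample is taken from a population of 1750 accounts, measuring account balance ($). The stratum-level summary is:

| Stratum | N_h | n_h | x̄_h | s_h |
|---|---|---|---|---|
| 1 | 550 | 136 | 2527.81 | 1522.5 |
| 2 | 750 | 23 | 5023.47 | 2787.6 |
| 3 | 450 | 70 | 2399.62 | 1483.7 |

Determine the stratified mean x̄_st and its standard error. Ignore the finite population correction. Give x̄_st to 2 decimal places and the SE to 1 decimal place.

x̄_st ≈ 3564.42, SE ≈ 256.6

x̄_st = Σ W_h x̄_h = (550·2527.81 + 750·5023.47 + 450·2399.62)/1750 = 3564.41543
V̂(x̄_st) = Σ W_h² s_h²/n_h, with W_h = N_h/N and N = 1750:
  stratum 1: (550/1750)²·1522.5²/136 = 1683.55
  stratum 2: (750/1750)²·2787.6²/23 = 62055.4
  stratum 3: (450/1750)²·1483.7²/70 = 2079.42
V̂(x̄_st) = 65818.4
SE(x̄_st) = √65818.4 = 256.551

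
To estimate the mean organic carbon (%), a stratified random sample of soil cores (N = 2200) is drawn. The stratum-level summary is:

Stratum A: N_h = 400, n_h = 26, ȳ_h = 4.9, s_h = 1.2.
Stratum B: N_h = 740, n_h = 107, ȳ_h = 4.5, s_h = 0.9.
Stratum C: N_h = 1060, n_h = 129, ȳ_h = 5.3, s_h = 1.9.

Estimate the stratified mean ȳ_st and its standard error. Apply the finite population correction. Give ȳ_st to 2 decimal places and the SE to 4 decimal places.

ȳ_st ≈ 4.96, SE ≈ 0.0903

ȳ_st = Σ W_h ȳ_h = (400·4.9 + 740·4.5 + 1060·5.3)/2200 = 4.95818
V̂(ȳ_st) = Σ W_h² (1 − n_h/N_h) s_h²/n_h, with W_h = N_h/N and N = 2200:
  stratum A: (400/2200)²·(1 − 26/400)·1.2²/26 = 0.00171189
  stratum B: (740/2200)²·(1 − 107/740)·0.9²/107 = 0.000732641
  stratum C: (1060/2200)²·(1 − 129/1060)·1.9²/129 = 0.00570595
V̂(ȳ_st) = 0.00815048
SE(ȳ_st) = √0.00815048 = 0.09028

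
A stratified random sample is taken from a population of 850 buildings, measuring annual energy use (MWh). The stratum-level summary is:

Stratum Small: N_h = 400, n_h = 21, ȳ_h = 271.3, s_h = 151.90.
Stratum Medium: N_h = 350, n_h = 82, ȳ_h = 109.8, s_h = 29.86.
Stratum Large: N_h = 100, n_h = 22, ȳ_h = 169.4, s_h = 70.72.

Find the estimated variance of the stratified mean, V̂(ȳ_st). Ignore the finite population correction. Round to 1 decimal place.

V̂(ȳ_st) = Σ W_h² s_h²/n_h, with W_h = N_h/N and N = 850:
  stratum Small: (400/850)²·151.90²/21 = 243.32
  stratum Medium: (350/850)²·29.86²/82 = 1.84359
  stratum Large: (100/850)²·70.72²/22 = 3.14647
V̂(ȳ_st) = 248.31

V̂(ȳ_st) ≈ 248.3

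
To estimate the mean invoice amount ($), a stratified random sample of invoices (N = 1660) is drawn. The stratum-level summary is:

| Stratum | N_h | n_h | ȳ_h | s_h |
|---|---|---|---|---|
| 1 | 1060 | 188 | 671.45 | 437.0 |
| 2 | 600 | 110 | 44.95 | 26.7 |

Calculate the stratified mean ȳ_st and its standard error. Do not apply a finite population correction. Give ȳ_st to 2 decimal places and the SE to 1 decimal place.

ȳ_st ≈ 445.00, SE ≈ 20.4

ȳ_st = Σ W_h ȳ_h = (1060·671.45 + 600·44.95)/1660 = 445.00422
V̂(ȳ_st) = Σ W_h² s_h²/n_h, with W_h = N_h/N and N = 1660:
  stratum 1: (1060/1660)²·437.0²/188 = 414.191
  stratum 2: (600/1660)²·26.7²/110 = 0.846674
V̂(ȳ_st) = 415.038
SE(ȳ_st) = √415.038 = 20.3725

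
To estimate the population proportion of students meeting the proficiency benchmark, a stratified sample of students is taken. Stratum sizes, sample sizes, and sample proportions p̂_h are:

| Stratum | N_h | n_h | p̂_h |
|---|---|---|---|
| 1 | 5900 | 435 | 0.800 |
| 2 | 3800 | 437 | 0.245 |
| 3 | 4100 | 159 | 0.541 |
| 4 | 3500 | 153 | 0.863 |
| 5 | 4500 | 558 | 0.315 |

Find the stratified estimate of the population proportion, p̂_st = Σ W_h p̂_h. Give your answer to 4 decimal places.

N = 21800; stratum weights W_h = N_h/N.
p̂_st = Σ W_h p̂_h = (5900·0.800 + 3800·0.245 + 4100·0.541 + 3500·0.863 + 4500·0.315)/21800 = 0.56455

p̂_st ≈ 0.5645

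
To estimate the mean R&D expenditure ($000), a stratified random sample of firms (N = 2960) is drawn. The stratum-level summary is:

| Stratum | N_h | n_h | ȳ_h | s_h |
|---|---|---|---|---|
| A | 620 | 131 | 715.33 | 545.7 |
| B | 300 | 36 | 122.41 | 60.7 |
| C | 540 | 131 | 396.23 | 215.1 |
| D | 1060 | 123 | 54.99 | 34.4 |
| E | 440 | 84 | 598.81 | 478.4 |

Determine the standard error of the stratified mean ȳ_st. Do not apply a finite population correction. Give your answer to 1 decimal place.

V̂(ȳ_st) = Σ W_h² s_h²/n_h, with W_h = N_h/N and N = 2960:
  stratum A: (620/2960)²·545.7²/131 = 99.7325
  stratum B: (300/2960)²·60.7²/36 = 1.05132
  stratum C: (540/2960)²·215.1²/131 = 11.7548
  stratum D: (1060/2960)²·34.4²/123 = 1.23379
  stratum E: (440/2960)²·478.4²/84 = 60.204
V̂(ȳ_st) = 173.976
SE(ȳ_st) = √173.976 = 13.19

SE(ȳ_st) ≈ 13.2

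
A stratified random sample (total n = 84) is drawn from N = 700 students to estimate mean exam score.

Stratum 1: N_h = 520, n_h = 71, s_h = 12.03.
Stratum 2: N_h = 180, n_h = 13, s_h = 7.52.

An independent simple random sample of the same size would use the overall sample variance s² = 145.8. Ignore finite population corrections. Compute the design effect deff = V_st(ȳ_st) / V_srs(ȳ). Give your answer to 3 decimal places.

V̂(ȳ_st) = Σ W_h² s_h²/n_h, with W_h = N_h/N and N = 700:
  stratum 1: (520/700)²·12.03²/71 = 1.12482
  stratum 2: (180/700)²·7.52²/13 = 0.287635
V_st = 1.41246
V_srs = s²/n = 145.8/84 = 1.73571
deff = V_st / V_srs = 1.41246/1.73571 = 0.8138

deff ≈ 0.814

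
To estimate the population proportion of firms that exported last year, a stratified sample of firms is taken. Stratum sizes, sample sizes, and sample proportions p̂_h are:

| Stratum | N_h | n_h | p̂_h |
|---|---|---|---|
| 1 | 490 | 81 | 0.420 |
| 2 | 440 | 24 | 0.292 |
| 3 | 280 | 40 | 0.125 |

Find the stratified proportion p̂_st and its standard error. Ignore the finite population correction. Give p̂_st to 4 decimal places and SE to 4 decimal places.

N = 1210; stratum weights W_h = N_h/N.
p̂_st = Σ W_h p̂_h = (490·0.420 + 440·0.292 + 280·0.125)/1210 = 0.30519
V̂(p̂_st) = Σ W_h² p̂_h(1−p̂_h)/(n_h−1):
  stratum 1: (490/1210)²·0.420·0.580/80 = 0.000499354
  stratum 2: (440/1210)²·0.292·0.708/23 = 0.00118856
  stratum 3: (280/1210)²·0.125·0.875/39 = 0.000150175
V̂(p̂_st) = 0.00183809; SE = √V̂ = 0.042873

p̂_st ≈ 0.3052, SE ≈ 0.0429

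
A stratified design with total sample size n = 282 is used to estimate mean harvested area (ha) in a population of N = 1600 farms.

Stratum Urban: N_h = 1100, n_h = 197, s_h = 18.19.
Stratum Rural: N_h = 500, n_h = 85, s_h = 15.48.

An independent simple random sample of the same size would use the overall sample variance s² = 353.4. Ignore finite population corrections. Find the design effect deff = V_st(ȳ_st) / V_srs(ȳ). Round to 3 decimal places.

V̂(ȳ_st) = Σ W_h² s_h²/n_h, with W_h = N_h/N and N = 1600:
  stratum Urban: (1100/1600)²·18.19²/197 = 0.793861
  stratum Rural: (500/1600)²·15.48²/85 = 0.275311
V_st = 1.06917
V_srs = s²/n = 353.4/282 = 1.25319
deff = V_st / V_srs = 1.06917/1.25319 = 0.8532

deff ≈ 0.853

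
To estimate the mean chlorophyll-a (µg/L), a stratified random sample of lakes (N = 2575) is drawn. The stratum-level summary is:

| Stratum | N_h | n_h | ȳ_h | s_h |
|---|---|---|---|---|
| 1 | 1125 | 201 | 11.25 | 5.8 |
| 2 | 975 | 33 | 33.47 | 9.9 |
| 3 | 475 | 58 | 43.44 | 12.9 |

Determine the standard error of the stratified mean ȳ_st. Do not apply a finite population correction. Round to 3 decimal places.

V̂(ȳ_st) = Σ W_h² s_h²/n_h, with W_h = N_h/N and N = 2575:
  stratum 1: (1125/2575)²·5.8²/201 = 0.0319456
  stratum 2: (975/2575)²·9.9²/33 = 0.425805
  stratum 3: (475/2575)²·12.9²/58 = 0.0976302
V̂(ȳ_st) = 0.555381
SE(ȳ_st) = √0.555381 = 0.745239

SE(ȳ_st) ≈ 0.745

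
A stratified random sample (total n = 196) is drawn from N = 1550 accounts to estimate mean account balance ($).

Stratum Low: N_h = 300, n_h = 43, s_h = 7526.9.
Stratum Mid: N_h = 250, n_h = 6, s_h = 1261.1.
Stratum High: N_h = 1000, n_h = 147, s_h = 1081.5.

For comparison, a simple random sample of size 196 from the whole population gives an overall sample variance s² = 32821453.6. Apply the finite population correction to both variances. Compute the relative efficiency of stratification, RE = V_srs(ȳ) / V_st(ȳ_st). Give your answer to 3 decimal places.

V̂(ȳ_st) = Σ W_h² (1 − n_h/N_h) s_h²/n_h, with W_h = N_h/N and N = 1550:
  stratum Low: (300/1550)²·(1 − 43/300)·7526.9²/43 = 42281.9
  stratum Mid: (250/1550)²·(1 − 6/250)·1261.1²/6 = 6729.99
  stratum High: (1000/1550)²·(1 − 147/1000)·1081.5²/147 = 2825.02
V_st = 51836.9
V_srs = (1 − 196/1550)·32821453.6/196 = 146281
Relative efficiency = V_srs / V_st = 146281/51836.9 = 2.8220

RE ≈ 2.822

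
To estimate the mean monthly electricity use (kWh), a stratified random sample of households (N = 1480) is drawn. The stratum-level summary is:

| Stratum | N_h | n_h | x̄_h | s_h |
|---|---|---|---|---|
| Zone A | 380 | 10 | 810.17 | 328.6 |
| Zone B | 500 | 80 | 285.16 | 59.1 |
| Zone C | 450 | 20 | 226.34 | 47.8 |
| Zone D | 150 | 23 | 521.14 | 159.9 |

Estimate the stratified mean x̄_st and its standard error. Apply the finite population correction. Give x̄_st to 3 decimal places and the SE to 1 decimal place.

x̄_st ≈ 425.992, SE ≈ 26.8

x̄_st = Σ W_h x̄_h = (380·810.17 + 500·285.16 + 450·226.34 + 150·521.14)/1480 = 425.99230
V̂(x̄_st) = Σ W_h² (1 − n_h/N_h) s_h²/n_h, with W_h = N_h/N and N = 1480:
  stratum Zone A: (380/1480)²·(1 − 10/380)·328.6²/10 = 693.102
  stratum Zone B: (500/1480)²·(1 − 80/500)·59.1²/80 = 4.18582
  stratum Zone C: (450/1480)²·(1 − 20/450)·47.8²/20 = 10.0921
  stratum Zone D: (150/1480)²·(1 − 23/150)·159.9²/23 = 9.66809
V̂(x̄_st) = 717.048
SE(x̄_st) = √717.048 = 26.7777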